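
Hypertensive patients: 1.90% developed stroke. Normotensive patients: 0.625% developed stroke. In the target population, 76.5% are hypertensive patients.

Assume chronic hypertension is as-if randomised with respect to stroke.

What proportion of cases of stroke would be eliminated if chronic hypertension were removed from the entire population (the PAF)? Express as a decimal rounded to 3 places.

PAF ≈ 0.609

p₁ = 0.019, p₀ = 0.00625.
Overall risk P(Y=1) = π·p₁ + (1−π)·p₀ = 0.765×0.019 + 0.235×0.00625 = 0.016004.
Under exogeneity, PAF = [P(Y=1) − p₀] / P(Y=1).
PAF = (0.016004 − 0.00625) / 0.016004 ≈ 0.6095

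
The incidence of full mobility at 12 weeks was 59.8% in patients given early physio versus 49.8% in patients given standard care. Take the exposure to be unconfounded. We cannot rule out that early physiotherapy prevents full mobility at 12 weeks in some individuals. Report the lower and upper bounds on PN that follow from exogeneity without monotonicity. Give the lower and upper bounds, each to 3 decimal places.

0.167 ≤ PN ≤ 0.839

p₁ = 0.598, p₀ = 0.498.
Under exogeneity alone the bounds on PN are max{0,(p₁−p₀)/p₁} ≤ PN ≤ min{1,(1−p₀)/p₁}.
  lower = (p₁ − p₀)/p₁ = 0.1 / 0.598 ≈ 0.1672
  upper = min{1, (1 − p₀)/p₁} = 0.502 / 0.598 ≈ 0.8395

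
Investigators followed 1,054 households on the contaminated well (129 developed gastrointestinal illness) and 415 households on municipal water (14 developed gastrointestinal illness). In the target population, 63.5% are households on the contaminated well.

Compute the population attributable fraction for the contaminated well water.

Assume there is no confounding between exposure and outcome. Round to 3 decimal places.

PAF ≈ 0.625

p₁ = P(outcome | exposed) = 129/1054 = 0.12239
p₀ = P(outcome | unexposed) = 14/415 = 0.033735
Overall risk P(Y=1) = π·p₁ + (1−π)·p₀ = 0.635×0.12239 + 0.365×0.033735 = 0.090031.
Under exogeneity, PAF = [P(Y=1) − p₀] / P(Y=1).
PAF = (0.090031 − 0.033735) / 0.090031 ≈ 0.6253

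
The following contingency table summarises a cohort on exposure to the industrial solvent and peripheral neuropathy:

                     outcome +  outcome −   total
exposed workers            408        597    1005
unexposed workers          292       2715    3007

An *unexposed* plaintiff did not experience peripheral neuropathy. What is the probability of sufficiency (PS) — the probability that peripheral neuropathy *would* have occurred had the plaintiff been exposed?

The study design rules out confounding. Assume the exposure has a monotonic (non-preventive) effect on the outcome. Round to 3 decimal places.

PS ≈ 0.342

p₁ = P(outcome | exposed) = 408/1005 = 0.40597
p₀ = P(outcome | unexposed) = 292/3007 = 0.097107
Under exogeneity and monotonicity, PS = (p₁ − p₀) / (1 − p₀).
PS = (0.40597 − 0.097107) / (1 − 0.097107) = 0.30886 / 0.90289 ≈ 0.3421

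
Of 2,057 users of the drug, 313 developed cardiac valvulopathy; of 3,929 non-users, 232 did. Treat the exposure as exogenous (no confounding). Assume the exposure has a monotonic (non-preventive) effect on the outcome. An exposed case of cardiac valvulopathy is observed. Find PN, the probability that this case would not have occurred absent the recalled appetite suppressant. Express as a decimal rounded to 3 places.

p₁ = P(outcome | exposed) = 313/2057 = 0.15216
p₀ = P(outcome | unexposed) = 232/3929 = 0.059048
Under exogeneity and monotonicity, PN = (p₁ − p₀) / p₁.
PN = (0.15216 − 0.059048) / 0.15216 = 0.093115 / 0.15216 ≈ 0.6119

PN ≈ 0.612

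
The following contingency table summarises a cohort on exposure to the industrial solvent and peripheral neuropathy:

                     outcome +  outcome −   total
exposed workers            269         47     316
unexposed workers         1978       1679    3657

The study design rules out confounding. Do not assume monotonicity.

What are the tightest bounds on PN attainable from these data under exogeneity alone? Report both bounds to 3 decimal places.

0.365 ≤ PN ≤ 0.539

p₁ = P(outcome | exposed) = 269/316 = 0.85127
p₀ = P(outcome | unexposed) = 1978/3657 = 0.54088
Under exogeneity alone the bounds on PN are max{0,(p₁−p₀)/p₁} ≤ PN ≤ min{1,(1−p₀)/p₁}.
  lower = (p₁ − p₀)/p₁ = 0.31039 / 0.85127 ≈ 0.3646
  upper = min{1, (1 − p₀)/p₁} = 0.45912 / 0.85127 ≈ 0.5393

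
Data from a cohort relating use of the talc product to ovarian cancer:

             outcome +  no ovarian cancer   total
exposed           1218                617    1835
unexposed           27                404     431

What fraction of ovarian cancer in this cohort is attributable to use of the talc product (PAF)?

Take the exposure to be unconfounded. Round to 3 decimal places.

p₁ = P(outcome | exposed) = 1218/1835 = 0.66376
p₀ = P(outcome | unexposed) = 27/431 = 0.062645
Exposure prevalence π = 1835/2266 = 0.8098; overall risk P(Y=1) = 0.54943.
Under exogeneity, PAF = [P(Y=1) − p₀]/P(Y=1).
PAF = (0.54943 − 0.062645) / 0.54943 ≈ 0.8860

PAF ≈ 0.886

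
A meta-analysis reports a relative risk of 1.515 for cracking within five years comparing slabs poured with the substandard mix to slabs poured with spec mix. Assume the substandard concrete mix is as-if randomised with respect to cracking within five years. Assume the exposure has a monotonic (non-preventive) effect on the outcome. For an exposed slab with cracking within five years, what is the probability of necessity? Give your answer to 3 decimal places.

Under exogeneity and monotonicity, PN = (RR − 1) / RR = 1 − 1/RR.
PN = (1.515 − 1) / 1.515 = 0.515 / 1.515 ≈ 0.3399

PN ≈ 0.340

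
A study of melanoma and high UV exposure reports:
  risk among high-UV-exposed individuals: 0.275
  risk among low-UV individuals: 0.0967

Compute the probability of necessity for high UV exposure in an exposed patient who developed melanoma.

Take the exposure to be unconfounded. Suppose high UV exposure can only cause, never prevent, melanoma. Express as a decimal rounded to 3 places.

Let p₁ = 0.275, p₀ = 0.0967.
Under exogeneity and monotonicity, PN = (p₁ − p₀) / p₁.
PN = (0.275 − 0.0967) / 0.275 = 0.1783 / 0.275 ≈ 0.6484

PN ≈ 0.648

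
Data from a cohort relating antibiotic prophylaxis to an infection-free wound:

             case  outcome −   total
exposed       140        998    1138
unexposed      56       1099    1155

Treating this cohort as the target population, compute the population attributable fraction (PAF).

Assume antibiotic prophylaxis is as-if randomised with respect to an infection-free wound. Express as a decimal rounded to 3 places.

PAF ≈ 0.433

p₁ = P(outcome | exposed) = 140/1138 = 0.12302
p₀ = P(outcome | unexposed) = 56/1155 = 0.048485
Exposure prevalence π = 1138/2293 = 0.49629; overall risk P(Y=1) = 0.085478.
Under exogeneity, PAF = [P(Y=1) − p₀]/P(Y=1).
PAF = (0.085478 − 0.048485) / 0.085478 ≈ 0.4328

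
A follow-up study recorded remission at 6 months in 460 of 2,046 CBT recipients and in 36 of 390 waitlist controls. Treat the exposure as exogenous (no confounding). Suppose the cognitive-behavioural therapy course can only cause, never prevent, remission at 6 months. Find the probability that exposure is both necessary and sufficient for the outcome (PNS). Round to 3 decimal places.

p₁ = P(outcome | exposed) = 460/2046 = 0.22483
p₀ = P(outcome | unexposed) = 36/390 = 0.092308
Under exogeneity and monotonicity, PNS = p₁ − p₀.
PNS = 0.22483 − 0.092308 = 0.13252

PNS ≈ 0.133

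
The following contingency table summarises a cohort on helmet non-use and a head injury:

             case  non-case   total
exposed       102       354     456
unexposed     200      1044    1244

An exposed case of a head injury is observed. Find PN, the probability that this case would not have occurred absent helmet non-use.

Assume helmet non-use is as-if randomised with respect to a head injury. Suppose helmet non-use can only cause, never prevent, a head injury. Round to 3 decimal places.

PN ≈ 0.281

p₁ = P(outcome | exposed) = 102/456 = 0.22368
p₀ = P(outcome | unexposed) = 200/1244 = 0.16077
Under exogeneity and monotonicity, PN = (p₁ − p₀)/p₁.
PN = (0.22368 − 0.16077) / 0.22368 ≈ 0.2813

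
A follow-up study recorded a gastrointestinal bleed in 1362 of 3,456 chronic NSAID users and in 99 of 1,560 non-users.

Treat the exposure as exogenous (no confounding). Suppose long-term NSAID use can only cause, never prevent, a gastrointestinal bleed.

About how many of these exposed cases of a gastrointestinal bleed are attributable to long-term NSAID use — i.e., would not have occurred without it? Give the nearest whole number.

p₁ = P(outcome | exposed) = 1362/3456 = 0.3941
p₀ = P(outcome | unexposed) = 99/1560 = 0.063462
PN = (p₁ − p₀)/p₁ = (0.3941 − 0.063462) / 0.3941 ≈ 0.83897.
Attributable cases ≈ PN × (exposed cases) = 0.83897 × 1362 ≈ 1142.68.

about 1143 cases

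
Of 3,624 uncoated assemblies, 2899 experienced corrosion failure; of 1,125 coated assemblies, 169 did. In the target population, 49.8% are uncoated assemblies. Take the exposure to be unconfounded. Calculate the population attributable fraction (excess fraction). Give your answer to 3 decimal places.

PAF ≈ 0.683

p₁ = P(outcome | exposed) = 2899/3624 = 0.79994
p₀ = P(outcome | unexposed) = 169/1125 = 0.15022
Overall risk P(Y=1) = π·p₁ + (1−π)·p₀ = 0.498×0.79994 + 0.502×0.15022 = 0.47378.
Under exogeneity, PAF = [P(Y=1) − p₀] / P(Y=1).
PAF = (0.47378 − 0.15022) / 0.47378 ≈ 0.6829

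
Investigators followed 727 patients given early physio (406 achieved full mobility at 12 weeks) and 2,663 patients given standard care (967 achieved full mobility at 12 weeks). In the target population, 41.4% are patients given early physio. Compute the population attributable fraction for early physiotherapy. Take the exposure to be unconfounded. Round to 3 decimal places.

p₁ = P(outcome | exposed) = 406/727 = 0.55846
p₀ = P(outcome | unexposed) = 967/2663 = 0.36312
Overall risk P(Y=1) = π·p₁ + (1−π)·p₀ = 0.414×0.55846 + 0.586×0.36312 = 0.44399.
Under exogeneity, PAF = [P(Y=1) − p₀] / P(Y=1).
PAF = (0.44399 − 0.36312) / 0.44399 ≈ 0.1821

PAF ≈ 0.182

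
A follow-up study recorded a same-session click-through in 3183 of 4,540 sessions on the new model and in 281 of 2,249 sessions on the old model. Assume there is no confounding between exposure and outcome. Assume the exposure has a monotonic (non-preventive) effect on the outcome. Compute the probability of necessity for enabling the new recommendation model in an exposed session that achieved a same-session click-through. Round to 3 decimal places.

PN ≈ 0.822

p₁ = P(outcome | exposed) = 3183/4540 = 0.7011
p₀ = P(outcome | unexposed) = 281/2249 = 0.12494
Under exogeneity and monotonicity, PN = (p₁ − p₀) / p₁.
PN = (0.7011 − 0.12494) / 0.7011 = 0.57616 / 0.7011 ≈ 0.8218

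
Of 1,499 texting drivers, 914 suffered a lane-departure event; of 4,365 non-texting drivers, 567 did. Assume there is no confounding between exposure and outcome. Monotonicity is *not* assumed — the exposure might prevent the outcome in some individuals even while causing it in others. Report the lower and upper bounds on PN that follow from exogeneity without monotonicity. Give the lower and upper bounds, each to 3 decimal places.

p₁ = P(outcome | exposed) = 914/1499 = 0.60974
p₀ = P(outcome | unexposed) = 567/4365 = 0.1299
Under exogeneity alone the bounds on PN are max{0,(p₁−p₀)/p₁} ≤ PN ≤ min{1,(1−p₀)/p₁}.
  lower = (p₁ − p₀)/p₁ = 0.47984 / 0.60974 ≈ 0.7870
  upper = min{1, (1 − p₀)/p₁} = 0.8701 / 0.60974 ≈ 1.4270 → capped at 1

0.787 ≤ PN ≤ 1.000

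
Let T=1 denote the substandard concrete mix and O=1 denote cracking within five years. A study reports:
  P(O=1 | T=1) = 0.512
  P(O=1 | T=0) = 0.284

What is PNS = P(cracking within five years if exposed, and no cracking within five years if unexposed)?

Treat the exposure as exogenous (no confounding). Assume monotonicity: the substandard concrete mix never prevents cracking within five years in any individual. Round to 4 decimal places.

PNS ≈ 0.2280

Let p₁ = 0.512, p₀ = 0.284.
Under exogeneity and monotonicity, PNS = p₁ − p₀.
PNS = 0.512 − 0.284 = 0.228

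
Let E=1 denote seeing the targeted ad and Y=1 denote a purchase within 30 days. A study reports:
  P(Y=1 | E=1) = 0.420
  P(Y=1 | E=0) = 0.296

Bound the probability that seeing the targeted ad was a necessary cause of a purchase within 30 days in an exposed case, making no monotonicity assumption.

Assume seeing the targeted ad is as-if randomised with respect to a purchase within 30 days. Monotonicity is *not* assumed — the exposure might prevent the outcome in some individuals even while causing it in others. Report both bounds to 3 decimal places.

0.295 ≤ PN ≤ 1.000

Let p₁ = 0.42, p₀ = 0.296.
Under exogeneity alone the bounds on PN are max{0,(p₁−p₀)/p₁} ≤ PN ≤ min{1,(1−p₀)/p₁}.
  lower = (p₁ − p₀)/p₁ = 0.124 / 0.42 ≈ 0.2952
  upper = min{1, (1 − p₀)/p₁} = 0.704 / 0.42 ≈ 1.6762 → capped at 1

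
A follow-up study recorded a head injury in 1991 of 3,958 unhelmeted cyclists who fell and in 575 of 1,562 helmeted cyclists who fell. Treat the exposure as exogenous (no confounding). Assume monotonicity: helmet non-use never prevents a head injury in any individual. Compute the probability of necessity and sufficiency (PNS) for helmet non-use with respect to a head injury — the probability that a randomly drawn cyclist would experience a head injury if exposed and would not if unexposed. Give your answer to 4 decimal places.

PNS ≈ 0.1349

p₁ = P(outcome | exposed) = 1991/3958 = 0.50303
p₀ = P(outcome | unexposed) = 575/1562 = 0.36812
Under exogeneity and monotonicity, PNS = p₁ − p₀.
PNS = 0.50303 − 0.36812 = 0.13491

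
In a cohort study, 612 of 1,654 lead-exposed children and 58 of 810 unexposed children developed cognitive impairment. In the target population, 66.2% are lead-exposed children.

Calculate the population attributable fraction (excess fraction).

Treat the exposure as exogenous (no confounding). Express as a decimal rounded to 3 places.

PAF ≈ 0.734

p₁ = P(outcome | exposed) = 612/1654 = 0.37001
p₀ = P(outcome | unexposed) = 58/810 = 0.071605
Overall risk P(Y=1) = π·p₁ + (1−π)·p₀ = 0.662×0.37001 + 0.338×0.071605 = 0.26915.
Under exogeneity, PAF = [P(Y=1) − p₀] / P(Y=1).
PAF = (0.26915 − 0.071605) / 0.26915 ≈ 0.7340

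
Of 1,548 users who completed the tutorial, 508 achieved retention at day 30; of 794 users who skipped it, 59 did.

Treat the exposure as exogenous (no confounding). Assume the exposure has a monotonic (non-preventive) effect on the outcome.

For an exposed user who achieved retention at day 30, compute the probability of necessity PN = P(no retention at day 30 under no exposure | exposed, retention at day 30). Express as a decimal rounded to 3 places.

p₁ = P(outcome | exposed) = 508/1548 = 0.32817
p₀ = P(outcome | unexposed) = 59/794 = 0.074307
Under exogeneity and monotonicity, PN = (p₁ − p₀) / p₁.
PN = (0.32817 − 0.074307) / 0.32817 = 0.25386 / 0.32817 ≈ 0.7736

PN ≈ 0.774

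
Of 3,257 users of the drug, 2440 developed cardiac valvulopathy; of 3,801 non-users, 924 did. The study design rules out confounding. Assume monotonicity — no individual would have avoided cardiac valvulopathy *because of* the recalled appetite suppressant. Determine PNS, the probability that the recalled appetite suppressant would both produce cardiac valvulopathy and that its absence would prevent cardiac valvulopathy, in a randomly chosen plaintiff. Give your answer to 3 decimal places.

p₁ = P(outcome | exposed) = 2440/3257 = 0.74916
p₀ = P(outcome | unexposed) = 924/3801 = 0.24309
Under exogeneity and monotonicity, PNS = p₁ − p₀.
PNS = 0.74916 − 0.24309 = 0.50606

PNS ≈ 0.506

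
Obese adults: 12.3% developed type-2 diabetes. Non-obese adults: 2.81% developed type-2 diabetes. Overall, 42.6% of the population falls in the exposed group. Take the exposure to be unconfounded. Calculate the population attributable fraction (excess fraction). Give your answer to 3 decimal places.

p₁ = 0.123, p₀ = 0.0281.
Overall risk P(Y=1) = π·p₁ + (1−π)·p₀ = 0.426×0.123 + 0.574×0.0281 = 0.068527.
Under exogeneity, PAF = [P(Y=1) − p₀] / P(Y=1).
PAF = (0.068527 − 0.0281) / 0.068527 ≈ 0.5899

PAF ≈ 0.590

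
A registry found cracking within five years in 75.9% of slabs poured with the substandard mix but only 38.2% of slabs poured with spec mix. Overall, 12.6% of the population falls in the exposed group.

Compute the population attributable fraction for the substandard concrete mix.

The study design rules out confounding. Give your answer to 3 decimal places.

PAF ≈ 0.111

p₁ = 0.759, p₀ = 0.382.
Overall risk P(Y=1) = π·p₁ + (1−π)·p₀ = 0.126×0.759 + 0.874×0.382 = 0.4295.
Under exogeneity, PAF = [P(Y=1) − p₀] / P(Y=1).
PAF = (0.4295 − 0.382) / 0.4295 ≈ 0.1106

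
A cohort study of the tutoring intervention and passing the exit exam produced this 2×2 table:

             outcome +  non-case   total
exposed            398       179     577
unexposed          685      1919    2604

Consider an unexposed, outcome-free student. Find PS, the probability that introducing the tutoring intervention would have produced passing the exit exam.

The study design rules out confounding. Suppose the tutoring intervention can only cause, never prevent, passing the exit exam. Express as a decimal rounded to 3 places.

p₁ = P(outcome | exposed) = 398/577 = 0.68977
p₀ = P(outcome | unexposed) = 685/2604 = 0.26306
Under exogeneity and monotonicity, PS = (p₁ − p₀) / (1 − p₀).
PS = (0.68977 − 0.26306) / (1 − 0.26306) = 0.42672 / 0.73694 ≈ 0.5790

PS ≈ 0.579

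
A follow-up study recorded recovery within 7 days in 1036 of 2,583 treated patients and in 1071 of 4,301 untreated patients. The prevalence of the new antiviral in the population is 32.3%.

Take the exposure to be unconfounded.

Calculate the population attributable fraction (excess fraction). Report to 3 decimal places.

PAF ≈ 0.165

p₁ = P(outcome | exposed) = 1036/2583 = 0.40108
p₀ = P(outcome | unexposed) = 1071/4301 = 0.24901
Overall risk P(Y=1) = π·p₁ + (1−π)·p₀ = 0.323×0.40108 + 0.677×0.24901 = 0.29813.
Under exogeneity, PAF = [P(Y=1) − p₀] / P(Y=1).
PAF = (0.29813 − 0.24901) / 0.29813 ≈ 0.1648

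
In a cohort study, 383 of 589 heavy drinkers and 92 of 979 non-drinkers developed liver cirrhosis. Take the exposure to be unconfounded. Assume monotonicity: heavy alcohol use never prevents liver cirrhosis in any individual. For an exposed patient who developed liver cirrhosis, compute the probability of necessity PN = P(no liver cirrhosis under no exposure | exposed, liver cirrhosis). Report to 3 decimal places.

PN ≈ 0.855

p₁ = P(outcome | exposed) = 383/589 = 0.65025
p₀ = P(outcome | unexposed) = 92/979 = 0.093973
Under exogeneity and monotonicity, PN = (p₁ − p₀) / p₁.
PN = (0.65025 − 0.093973) / 0.65025 = 0.55628 / 0.65025 ≈ 0.8555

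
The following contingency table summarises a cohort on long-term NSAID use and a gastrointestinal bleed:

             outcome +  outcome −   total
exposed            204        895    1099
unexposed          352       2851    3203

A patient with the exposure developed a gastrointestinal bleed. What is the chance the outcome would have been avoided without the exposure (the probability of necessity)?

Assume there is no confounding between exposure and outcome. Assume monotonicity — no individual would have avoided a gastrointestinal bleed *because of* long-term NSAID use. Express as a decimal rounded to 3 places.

PN ≈ 0.408

p₁ = P(outcome | exposed) = 204/1099 = 0.18562
p₀ = P(outcome | unexposed) = 352/3203 = 0.1099
Under exogeneity and monotonicity, PN = (p₁ − p₀) / p₁.
PN = (0.18562 − 0.1099) / 0.18562 = 0.075726 / 0.18562 ≈ 0.4080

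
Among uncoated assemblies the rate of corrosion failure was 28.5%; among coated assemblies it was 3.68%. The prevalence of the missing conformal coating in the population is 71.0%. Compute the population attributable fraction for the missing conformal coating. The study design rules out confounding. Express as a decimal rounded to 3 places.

p₁ = 0.285, p₀ = 0.0368.
Overall risk P(Y=1) = π·p₁ + (1−π)·p₀ = 0.71×0.285 + 0.29×0.0368 = 0.21302.
Under exogeneity, PAF = [P(Y=1) − p₀] / P(Y=1).
PAF = (0.21302 − 0.0368) / 0.21302 ≈ 0.8272

PAF ≈ 0.827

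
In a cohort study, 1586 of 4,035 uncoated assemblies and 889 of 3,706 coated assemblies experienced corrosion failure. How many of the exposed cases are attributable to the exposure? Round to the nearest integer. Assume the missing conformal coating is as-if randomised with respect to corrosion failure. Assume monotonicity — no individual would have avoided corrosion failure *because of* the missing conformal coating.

p₁ = P(outcome | exposed) = 1586/4035 = 0.39306
p₀ = P(outcome | unexposed) = 889/3706 = 0.23988
PN = (p₁ − p₀)/p₁ = (0.39306 − 0.23988) / 0.39306 ≈ 0.38971.
Attributable cases ≈ PN × (exposed cases) = 0.38971 × 1586 ≈ 618.08.

about 618 cases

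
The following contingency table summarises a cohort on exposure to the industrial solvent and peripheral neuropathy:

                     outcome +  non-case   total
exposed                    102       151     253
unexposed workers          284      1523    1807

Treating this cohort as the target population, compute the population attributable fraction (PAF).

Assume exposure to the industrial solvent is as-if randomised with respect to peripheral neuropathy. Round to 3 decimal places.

p₁ = P(outcome | exposed) = 102/253 = 0.40316
p₀ = P(outcome | unexposed) = 284/1807 = 0.15717
Exposure prevalence π = 253/2060 = 0.12282; overall risk P(Y=1) = 0.18738.
Under exogeneity, PAF = [P(Y=1) − p₀]/P(Y=1).
PAF = (0.18738 − 0.15717) / 0.18738 ≈ 0.1612

PAF ≈ 0.161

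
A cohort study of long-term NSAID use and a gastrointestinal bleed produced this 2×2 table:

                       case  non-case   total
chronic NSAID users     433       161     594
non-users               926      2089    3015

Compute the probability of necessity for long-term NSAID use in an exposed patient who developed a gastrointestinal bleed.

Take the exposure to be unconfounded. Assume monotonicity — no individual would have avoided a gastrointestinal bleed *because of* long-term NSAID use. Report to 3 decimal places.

PN ≈ 0.579

p₁ = P(outcome | exposed) = 433/594 = 0.72896
p₀ = P(outcome | unexposed) = 926/3015 = 0.30713
Under exogeneity and monotonicity, PN = (p₁ − p₀)/p₁.
PN = (0.72896 − 0.30713) / 0.72896 ≈ 0.5787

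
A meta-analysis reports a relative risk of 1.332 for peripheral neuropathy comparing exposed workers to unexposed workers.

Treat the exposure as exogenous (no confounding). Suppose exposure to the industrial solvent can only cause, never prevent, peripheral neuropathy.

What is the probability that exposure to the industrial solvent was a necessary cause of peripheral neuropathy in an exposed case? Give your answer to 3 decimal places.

Under exogeneity and monotonicity, PN = (RR − 1) / RR = 1 − 1/RR.
PN = (1.332 − 1) / 1.332 = 0.332 / 1.332 ≈ 0.2492

PN ≈ 0.249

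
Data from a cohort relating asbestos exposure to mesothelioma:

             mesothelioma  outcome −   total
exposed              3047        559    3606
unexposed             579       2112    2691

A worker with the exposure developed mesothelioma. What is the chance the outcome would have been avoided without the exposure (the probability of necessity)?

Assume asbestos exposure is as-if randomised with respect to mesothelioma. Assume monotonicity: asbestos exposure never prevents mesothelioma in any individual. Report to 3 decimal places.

p₁ = P(outcome | exposed) = 3047/3606 = 0.84498
p₀ = P(outcome | unexposed) = 579/2691 = 0.21516
Under exogeneity and monotonicity, PN = (p₁ − p₀)/p₁.
PN = (0.84498 − 0.21516) / 0.84498 ≈ 0.7454

PN ≈ 0.745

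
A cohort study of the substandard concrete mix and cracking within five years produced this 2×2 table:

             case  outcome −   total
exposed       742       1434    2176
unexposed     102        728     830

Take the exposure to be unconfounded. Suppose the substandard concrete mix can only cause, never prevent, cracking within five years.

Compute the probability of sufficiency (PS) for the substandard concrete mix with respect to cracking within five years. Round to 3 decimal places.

PS ≈ 0.249

p₁ = P(outcome | exposed) = 742/2176 = 0.34099
p₀ = P(outcome | unexposed) = 102/830 = 0.12289
Under exogeneity and monotonicity, PS = (p₁ − p₀) / (1 − p₀).
PS = (0.34099 − 0.12289) / (1 − 0.12289) = 0.2181 / 0.87711 ≈ 0.2487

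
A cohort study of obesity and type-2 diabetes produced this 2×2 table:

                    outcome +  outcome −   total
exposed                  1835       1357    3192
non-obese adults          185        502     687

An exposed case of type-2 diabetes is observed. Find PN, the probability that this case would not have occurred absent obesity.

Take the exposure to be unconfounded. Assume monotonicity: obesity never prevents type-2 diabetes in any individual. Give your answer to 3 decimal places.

p₁ = P(outcome | exposed) = 1835/3192 = 0.57487
p₀ = P(outcome | unexposed) = 185/687 = 0.26929
Under exogeneity and monotonicity, PN = (p₁ − p₀) / p₁.
PN = (0.57487 − 0.26929) / 0.57487 = 0.30559 / 0.57487 ≈ 0.5316

PN ≈ 0.532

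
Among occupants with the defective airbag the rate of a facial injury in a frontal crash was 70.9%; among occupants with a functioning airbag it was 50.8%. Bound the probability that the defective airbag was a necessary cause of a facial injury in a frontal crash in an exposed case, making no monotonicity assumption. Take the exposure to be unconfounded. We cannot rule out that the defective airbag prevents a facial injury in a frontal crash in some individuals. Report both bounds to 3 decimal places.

0.283 ≤ PN ≤ 0.694

p₁ = 0.709, p₀ = 0.508.
Under exogeneity alone the bounds on PN are max{0,(p₁−p₀)/p₁} ≤ PN ≤ min{1,(1−p₀)/p₁}.
  lower = (p₁ − p₀)/p₁ = 0.201 / 0.709 ≈ 0.2835
  upper = min{1, (1 − p₀)/p₁} = 0.492 / 0.709 ≈ 0.6939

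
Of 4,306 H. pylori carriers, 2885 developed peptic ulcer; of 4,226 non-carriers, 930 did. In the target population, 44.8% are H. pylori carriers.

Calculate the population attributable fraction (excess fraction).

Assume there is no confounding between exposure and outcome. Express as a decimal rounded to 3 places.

PAF ≈ 0.478

p₁ = P(outcome | exposed) = 2885/4306 = 0.67
p₀ = P(outcome | unexposed) = 930/4226 = 0.22007
Overall risk P(Y=1) = π·p₁ + (1−π)·p₀ = 0.448×0.67 + 0.552×0.22007 = 0.42163.
Under exogeneity, PAF = [P(Y=1) − p₀] / P(Y=1).
PAF = (0.42163 − 0.22007) / 0.42163 ≈ 0.4781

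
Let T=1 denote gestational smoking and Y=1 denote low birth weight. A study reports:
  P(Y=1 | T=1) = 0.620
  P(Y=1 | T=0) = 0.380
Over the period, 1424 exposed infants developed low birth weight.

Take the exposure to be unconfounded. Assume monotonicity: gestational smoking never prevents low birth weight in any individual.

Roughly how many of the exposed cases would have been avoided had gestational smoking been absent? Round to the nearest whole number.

about 551 cases

Let p₁ = 0.62, p₀ = 0.38.
PN = (p₁ − p₀)/p₁ = (0.62 − 0.38) / 0.62 ≈ 0.38710.
Attributable cases ≈ PN × (exposed cases) = 0.38710 × 1424 ≈ 551.23.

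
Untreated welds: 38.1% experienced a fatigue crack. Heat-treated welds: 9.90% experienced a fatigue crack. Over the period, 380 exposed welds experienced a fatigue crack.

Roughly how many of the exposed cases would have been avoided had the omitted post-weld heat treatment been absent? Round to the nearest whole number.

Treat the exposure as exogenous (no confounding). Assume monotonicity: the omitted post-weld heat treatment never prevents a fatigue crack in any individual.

p₁ = 0.381, p₀ = 0.099.
PN = (p₁ − p₀)/p₁ = (0.381 − 0.099) / 0.381 ≈ 0.74016.
Attributable cases ≈ PN × (exposed cases) = 0.74016 × 380 ≈ 281.26.

about 281 cases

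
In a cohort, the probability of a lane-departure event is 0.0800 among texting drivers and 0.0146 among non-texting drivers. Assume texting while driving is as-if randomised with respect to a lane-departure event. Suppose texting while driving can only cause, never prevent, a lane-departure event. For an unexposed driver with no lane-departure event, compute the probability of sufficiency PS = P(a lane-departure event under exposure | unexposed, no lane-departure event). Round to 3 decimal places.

PS ≈ 0.066

Let p₁ = 0.08, p₀ = 0.0146.
Under exogeneity and monotonicity, PS = (p₁ − p₀) / (1 − p₀).
PS = (0.08 − 0.0146) / (1 − 0.0146) = 0.0654 / 0.9854 ≈ 0.0664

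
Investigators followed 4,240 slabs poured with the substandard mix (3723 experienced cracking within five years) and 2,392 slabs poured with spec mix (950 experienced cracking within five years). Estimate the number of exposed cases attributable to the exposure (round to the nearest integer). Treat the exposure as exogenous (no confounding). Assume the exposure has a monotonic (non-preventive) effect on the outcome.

p₁ = P(outcome | exposed) = 3723/4240 = 0.87807
p₀ = P(outcome | unexposed) = 950/2392 = 0.39716
PN = (p₁ − p₀)/p₁ = (0.87807 − 0.39716) / 0.87807 ≈ 0.54769.
Attributable cases ≈ PN × (exposed cases) = 0.54769 × 3723 ≈ 2039.05.

about 2039 cases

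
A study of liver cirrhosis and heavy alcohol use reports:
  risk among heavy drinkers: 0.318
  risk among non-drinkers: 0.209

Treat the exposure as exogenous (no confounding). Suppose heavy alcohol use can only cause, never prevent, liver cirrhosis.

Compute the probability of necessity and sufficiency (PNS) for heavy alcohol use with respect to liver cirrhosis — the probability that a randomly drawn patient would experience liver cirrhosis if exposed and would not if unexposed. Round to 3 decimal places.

Let p₁ = 0.318, p₀ = 0.209.
Under exogeneity and monotonicity, PNS = p₁ − p₀.
PNS = 0.318 − 0.209 = 0.109

PNS ≈ 0.109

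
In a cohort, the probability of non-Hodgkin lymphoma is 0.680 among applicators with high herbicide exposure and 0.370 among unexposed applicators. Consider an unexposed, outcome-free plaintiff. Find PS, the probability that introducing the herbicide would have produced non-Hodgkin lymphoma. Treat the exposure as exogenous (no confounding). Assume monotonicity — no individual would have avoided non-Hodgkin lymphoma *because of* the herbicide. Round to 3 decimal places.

PS ≈ 0.492

Let p₁ = 0.68, p₀ = 0.37.
Under exogeneity and monotonicity, PS = (p₁ − p₀) / (1 − p₀).
PS = (0.68 − 0.37) / (1 − 0.37) = 0.31 / 0.63 ≈ 0.4921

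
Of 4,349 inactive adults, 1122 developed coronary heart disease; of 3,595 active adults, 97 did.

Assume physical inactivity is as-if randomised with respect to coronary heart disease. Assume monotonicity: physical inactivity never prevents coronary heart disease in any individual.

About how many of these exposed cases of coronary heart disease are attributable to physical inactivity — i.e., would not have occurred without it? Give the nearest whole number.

p₁ = P(outcome | exposed) = 1122/4349 = 0.25799
p₀ = P(outcome | unexposed) = 97/3595 = 0.026982
PN = (p₁ − p₀)/p₁ = (0.25799 − 0.026982) / 0.25799 ≈ 0.89542.
Attributable cases ≈ PN × (exposed cases) = 0.89542 × 1122 ≈ 1004.66.

about 1005 cases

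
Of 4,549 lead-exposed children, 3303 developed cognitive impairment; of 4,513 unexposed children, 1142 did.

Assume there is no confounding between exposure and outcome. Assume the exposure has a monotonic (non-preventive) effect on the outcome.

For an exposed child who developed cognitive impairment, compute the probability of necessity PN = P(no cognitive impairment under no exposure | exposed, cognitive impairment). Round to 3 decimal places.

PN ≈ 0.651

p₁ = P(outcome | exposed) = 3303/4549 = 0.72609
p₀ = P(outcome | unexposed) = 1142/4513 = 0.25305
Under exogeneity and monotonicity, PN = (p₁ − p₀) / p₁.
PN = (0.72609 − 0.25305) / 0.72609 = 0.47305 / 0.72609 ≈ 0.6515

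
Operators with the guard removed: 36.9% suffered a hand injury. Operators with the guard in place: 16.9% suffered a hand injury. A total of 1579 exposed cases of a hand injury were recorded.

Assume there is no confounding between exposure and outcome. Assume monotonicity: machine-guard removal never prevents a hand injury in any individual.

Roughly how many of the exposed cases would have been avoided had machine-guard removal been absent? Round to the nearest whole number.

about 856 cases

p₁ = 0.369, p₀ = 0.169.
PN = (p₁ − p₀)/p₁ = (0.369 − 0.169) / 0.369 ≈ 0.54201.
Attributable cases ≈ PN × (exposed cases) = 0.54201 × 1579 ≈ 855.83.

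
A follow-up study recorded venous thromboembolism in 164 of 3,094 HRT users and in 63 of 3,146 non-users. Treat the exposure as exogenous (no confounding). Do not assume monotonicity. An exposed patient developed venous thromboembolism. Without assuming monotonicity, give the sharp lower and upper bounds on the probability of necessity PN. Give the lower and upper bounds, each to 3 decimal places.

p₁ = P(outcome | exposed) = 164/3094 = 0.053006
p₀ = P(outcome | unexposed) = 63/3146 = 0.020025
Under exogeneity alone the bounds on PN are max{0,(p₁−p₀)/p₁} ≤ PN ≤ min{1,(1−p₀)/p₁}.
  lower = (p₁ − p₀)/p₁ = 0.03298 / 0.053006 ≈ 0.6222
  upper = min{1, (1 − p₀)/p₁} = 0.97997 / 0.053006 ≈ 18.4881 → capped at 1

0.622 ≤ PN ≤ 1.000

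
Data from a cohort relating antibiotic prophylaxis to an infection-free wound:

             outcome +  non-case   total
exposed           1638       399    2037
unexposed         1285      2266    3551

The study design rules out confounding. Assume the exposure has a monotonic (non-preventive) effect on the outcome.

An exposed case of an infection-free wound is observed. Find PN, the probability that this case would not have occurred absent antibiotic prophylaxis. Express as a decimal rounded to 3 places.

p₁ = P(outcome | exposed) = 1638/2037 = 0.80412
p₀ = P(outcome | unexposed) = 1285/3551 = 0.36187
Under exogeneity and monotonicity, PN = (p₁ − p₀)/p₁.
PN = (0.80412 − 0.36187) / 0.80412 ≈ 0.5500

PN ≈ 0.550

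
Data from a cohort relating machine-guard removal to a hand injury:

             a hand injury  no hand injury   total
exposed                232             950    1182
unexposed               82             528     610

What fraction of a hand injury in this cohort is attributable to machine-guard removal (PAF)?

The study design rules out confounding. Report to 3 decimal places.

PAF ≈ 0.233

p₁ = P(outcome | exposed) = 232/1182 = 0.19628
p₀ = P(outcome | unexposed) = 82/610 = 0.13443
Exposure prevalence π = 1182/1792 = 0.6596; overall risk P(Y=1) = 0.17522.
Under exogeneity, PAF = [P(Y=1) − p₀]/P(Y=1).
PAF = (0.17522 − 0.13443) / 0.17522 ≈ 0.2328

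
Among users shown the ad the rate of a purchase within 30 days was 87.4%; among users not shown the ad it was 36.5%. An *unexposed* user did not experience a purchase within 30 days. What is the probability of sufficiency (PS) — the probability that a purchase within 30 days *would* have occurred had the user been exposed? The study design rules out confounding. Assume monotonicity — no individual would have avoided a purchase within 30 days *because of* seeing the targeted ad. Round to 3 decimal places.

p₁ = 0.874, p₀ = 0.365.
Under exogeneity and monotonicity, PS = (p₁ − p₀) / (1 − p₀).
PS = (0.874 − 0.365) / (1 − 0.365) = 0.509 / 0.635 ≈ 0.8016

PS ≈ 0.802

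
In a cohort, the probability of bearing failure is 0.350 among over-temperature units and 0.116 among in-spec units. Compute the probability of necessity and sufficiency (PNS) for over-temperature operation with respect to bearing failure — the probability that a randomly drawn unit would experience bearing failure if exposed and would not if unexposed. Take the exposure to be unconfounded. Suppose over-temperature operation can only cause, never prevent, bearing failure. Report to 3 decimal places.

PNS ≈ 0.234

Let p₁ = 0.35, p₀ = 0.116.
Under exogeneity and monotonicity, PNS = p₁ − p₀.
PNS = 0.35 − 0.116 = 0.234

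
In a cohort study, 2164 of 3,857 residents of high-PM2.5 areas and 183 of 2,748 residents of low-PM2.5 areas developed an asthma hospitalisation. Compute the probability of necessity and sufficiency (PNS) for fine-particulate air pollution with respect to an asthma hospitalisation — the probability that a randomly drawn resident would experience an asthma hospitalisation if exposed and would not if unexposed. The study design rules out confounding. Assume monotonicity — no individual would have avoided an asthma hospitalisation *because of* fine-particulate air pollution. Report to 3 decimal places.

p₁ = P(outcome | exposed) = 2164/3857 = 0.56106
p₀ = P(outcome | unexposed) = 183/2748 = 0.066594
Under exogeneity and monotonicity, PNS = p₁ − p₀.
PNS = 0.56106 − 0.066594 = 0.49446

PNS ≈ 0.494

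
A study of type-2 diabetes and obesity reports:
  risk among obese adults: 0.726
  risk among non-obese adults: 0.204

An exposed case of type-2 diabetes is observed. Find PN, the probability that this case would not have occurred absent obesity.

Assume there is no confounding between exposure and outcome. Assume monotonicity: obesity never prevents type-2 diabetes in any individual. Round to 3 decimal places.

PN ≈ 0.719

Let p₁ = 0.726, p₀ = 0.204.
Under exogeneity and monotonicity, PN = (p₁ − p₀) / p₁.
PN = (0.726 − 0.204) / 0.726 = 0.522 / 0.726 ≈ 0.7190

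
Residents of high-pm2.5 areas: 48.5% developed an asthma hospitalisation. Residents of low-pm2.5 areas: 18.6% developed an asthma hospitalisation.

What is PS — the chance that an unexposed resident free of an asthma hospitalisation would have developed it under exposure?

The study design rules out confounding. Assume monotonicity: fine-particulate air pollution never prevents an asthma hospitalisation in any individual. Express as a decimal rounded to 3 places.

PS ≈ 0.367

p₁ = 0.485, p₀ = 0.186.
Under exogeneity and monotonicity, PS = (p₁ − p₀) / (1 − p₀).
PS = (0.485 − 0.186) / (1 − 0.186) = 0.299 / 0.814 ≈ 0.3673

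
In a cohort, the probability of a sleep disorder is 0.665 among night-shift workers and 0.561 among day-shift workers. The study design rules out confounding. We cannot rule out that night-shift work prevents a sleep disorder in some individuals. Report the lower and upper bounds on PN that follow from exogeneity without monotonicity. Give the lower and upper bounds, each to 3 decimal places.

0.156 ≤ PN ≤ 0.660

Let p₁ = 0.665, p₀ = 0.561.
Under exogeneity alone the bounds on PN are max{0,(p₁−p₀)/p₁} ≤ PN ≤ min{1,(1−p₀)/p₁}.
  lower = (p₁ − p₀)/p₁ = 0.104 / 0.665 ≈ 0.1564
  upper = min{1, (1 − p₀)/p₁} = 0.439 / 0.665 ≈ 0.6602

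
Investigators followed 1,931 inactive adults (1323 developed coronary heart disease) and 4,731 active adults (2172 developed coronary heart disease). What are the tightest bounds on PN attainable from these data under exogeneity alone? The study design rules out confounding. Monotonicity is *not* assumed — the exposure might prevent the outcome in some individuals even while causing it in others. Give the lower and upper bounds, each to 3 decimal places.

p₁ = P(outcome | exposed) = 1323/1931 = 0.68514
p₀ = P(outcome | unexposed) = 2172/4731 = 0.4591
Under exogeneity alone the bounds on PN are max{0,(p₁−p₀)/p₁} ≤ PN ≤ min{1,(1−p₀)/p₁}.
  lower = (p₁ − p₀)/p₁ = 0.22604 / 0.68514 ≈ 0.3299
  upper = min{1, (1 − p₀)/p₁} = 0.5409 / 0.68514 ≈ 0.7895

0.330 ≤ PN ≤ 0.789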